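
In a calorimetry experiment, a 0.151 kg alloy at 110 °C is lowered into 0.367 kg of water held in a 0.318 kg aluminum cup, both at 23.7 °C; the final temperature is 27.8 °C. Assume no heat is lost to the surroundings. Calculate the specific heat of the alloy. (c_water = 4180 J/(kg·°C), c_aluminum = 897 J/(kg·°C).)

c ≈ 601 J/(kg·°C)

Let T be the final temperature. ΣQ_i = 0:
0.151×c×(27.8 − 110) + 0.367×4180×(27.8 − 23.7) + 0.318×897×(27.8 − 23.7) = 0
-12.41 c = -7459.2
c = -7459.2/-12.41 ≈ 601 J/(kg·°C)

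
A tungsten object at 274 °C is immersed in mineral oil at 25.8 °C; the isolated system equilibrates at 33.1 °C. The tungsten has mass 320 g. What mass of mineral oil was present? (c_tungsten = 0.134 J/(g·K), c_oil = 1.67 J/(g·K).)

m ≈ 847 g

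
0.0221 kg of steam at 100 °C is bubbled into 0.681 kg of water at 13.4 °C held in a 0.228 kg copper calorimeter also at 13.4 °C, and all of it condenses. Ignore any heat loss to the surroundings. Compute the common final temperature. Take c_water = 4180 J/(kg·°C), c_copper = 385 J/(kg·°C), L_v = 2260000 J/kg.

Energy conservation, ΣQ = 0:
latent heat released on condensation: 0.0221×2260000 = 49946; condensed water 100 °C→T: 92.38(T − 100); original water: 2846.6(T − 13.4); copper cup: 0.228×385×(T − 13.4) = 87.78(T − 13.4)
3026.7 T = 49946 + 9237.8 + 39320 = 98504
T ≈ 32.54 °C, under the boiling point, so the assumption holds.

T_f ≈ 32.5 °C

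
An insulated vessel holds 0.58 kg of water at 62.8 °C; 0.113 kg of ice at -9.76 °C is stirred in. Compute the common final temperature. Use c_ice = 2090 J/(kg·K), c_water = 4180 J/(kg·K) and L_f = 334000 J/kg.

T_f ≈ 38.7 °C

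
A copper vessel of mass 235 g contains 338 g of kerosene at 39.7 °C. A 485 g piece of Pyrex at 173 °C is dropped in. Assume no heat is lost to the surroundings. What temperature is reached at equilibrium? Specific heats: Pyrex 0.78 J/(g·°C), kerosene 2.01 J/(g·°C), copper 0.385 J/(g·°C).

T_f ≈ 83.6 °C

T_f is the heat-capacity-weighted average of the initial temperatures:
T_f = (378.3*173 + 679.38*39.7 + 90.48*39.7) / (378.3 + 679.38 + 90.48)
    = 96009 / 1148.2 ≈ 83.62 °C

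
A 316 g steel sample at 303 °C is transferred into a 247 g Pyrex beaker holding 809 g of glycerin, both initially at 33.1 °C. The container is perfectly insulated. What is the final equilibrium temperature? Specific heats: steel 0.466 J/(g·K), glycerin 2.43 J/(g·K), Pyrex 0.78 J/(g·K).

Conservation of energy gives ΣQ = 0:
316×0.466×(T − 303) + 809×2.43×(T − 33.1) + 247×0.78×(T − 33.1) = 0
147.26(T − 303) + 1965.9(T − 33.1) + 192.66(T − 33.1) = 0
2305.8 T = 116066
T = 116066 / 2305.8 = 50.3 °C

T_f ≈ 50.3 °C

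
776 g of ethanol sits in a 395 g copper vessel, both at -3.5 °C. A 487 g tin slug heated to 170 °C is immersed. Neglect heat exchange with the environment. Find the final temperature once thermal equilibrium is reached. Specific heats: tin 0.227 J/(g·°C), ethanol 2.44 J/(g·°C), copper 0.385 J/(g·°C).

T_f ≈ 5.4 °C

T_f = Σ m_i c_i T_i / Σ m_i c_i:
T_f = (110.55·170 + 1893.4·(-3.5) + 152.08·(-3.5)) / (110.55 + 1893.4 + 152.08)
    = 11634 / 2156.1 ≈ 5.40 °C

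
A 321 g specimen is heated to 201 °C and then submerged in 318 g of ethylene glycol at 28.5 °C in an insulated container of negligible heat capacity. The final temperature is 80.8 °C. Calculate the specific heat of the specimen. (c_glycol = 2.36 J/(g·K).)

c ≈ 1.02 J/(g·K)

Heat lost by the specimen = heat gained by the glycol:
321×c×(201 − 80.8) = 318×2.36×(80.8 − 28.5)
38584 c = 39250  ⇒  c ≈ 1.017 J/(g·K)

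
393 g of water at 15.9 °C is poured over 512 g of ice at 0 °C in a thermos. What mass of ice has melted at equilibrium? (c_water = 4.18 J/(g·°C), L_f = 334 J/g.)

Water can give up m c ΔT = 393·4.18·15.9 = 26120 J before reaching 0 °C.
To melt every bit of ice: 512·334 = 171008 J.
That's not enough to melt it all — equilibrium is at 0 °C with ice remaining.
m_melt = 26120 / L_f = 78.2 g.

m_melted ≈ 78.2 g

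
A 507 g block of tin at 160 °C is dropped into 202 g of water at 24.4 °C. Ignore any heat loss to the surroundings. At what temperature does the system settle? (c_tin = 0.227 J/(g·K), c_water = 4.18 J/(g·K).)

T_f ≈ 40.7 °C

Energy conservation, ΣQ = 0:
507×0.227×(T − 160) + 202×4.18×(T − 24.4) = 0
959.45 T = 39017
T = 39017/959.45 ≈ 40.67 °C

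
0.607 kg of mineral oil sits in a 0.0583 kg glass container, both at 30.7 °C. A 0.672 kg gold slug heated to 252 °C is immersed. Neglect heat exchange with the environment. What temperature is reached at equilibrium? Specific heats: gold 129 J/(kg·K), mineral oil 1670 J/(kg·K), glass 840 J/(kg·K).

Heat gained plus heat lost sum to zero:
0.672×129×(T − 252) + 0.607×1670×(T − 30.7) + 0.0583×840×(T − 30.7) = 0
1149.3 T = 54469
T ≈ 47.39 °C

T_f ≈ 47.4 °C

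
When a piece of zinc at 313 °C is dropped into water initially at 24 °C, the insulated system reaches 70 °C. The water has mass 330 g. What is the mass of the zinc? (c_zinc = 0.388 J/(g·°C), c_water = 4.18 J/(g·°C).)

m ≈ 673 g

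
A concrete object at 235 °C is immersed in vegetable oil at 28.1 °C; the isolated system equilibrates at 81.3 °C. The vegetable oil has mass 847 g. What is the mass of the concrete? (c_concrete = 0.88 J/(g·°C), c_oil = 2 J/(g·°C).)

Energy conservation, ΣQ = 0:
m·0.88·(81.3 − 235) + 847·2·(81.3 − 28.1) = 0
-135.26 m = -90121
m = -90121/-135.26 ≈ 666.3 g

m ≈ 666 g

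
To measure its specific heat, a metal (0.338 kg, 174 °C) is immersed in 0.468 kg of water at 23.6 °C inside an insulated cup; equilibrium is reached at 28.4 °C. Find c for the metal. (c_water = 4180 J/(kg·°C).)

c ≈ 191 J/(kg·°C)

Heat lost by the metal = heat gained by the water:
0.338·c·(174 − 28.4) = 0.468·4180·(28.4 − 23.6)
49.21 c = 9390  ⇒  c ≈ 190.8 J/(kg·°C)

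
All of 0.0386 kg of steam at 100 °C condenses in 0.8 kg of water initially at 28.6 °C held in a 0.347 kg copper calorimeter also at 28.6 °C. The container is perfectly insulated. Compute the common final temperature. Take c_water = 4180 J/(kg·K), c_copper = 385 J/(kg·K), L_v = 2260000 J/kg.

T_f ≈ 55.7 °C

Energy balance with sensible and latent terms:
condense steam: −0.0386·2260000 = −87236; condensed water 100 °C→T: 161.35(T − 100); original water: 3344(T − 28.6); copper cup: 0.347·385·(T − 28.6) = 133.59(T − 28.6)
3638.9 T = 87236 + 16135 + 99459 = 202830
T ≈ 55.74 °C, under the boiling point, so the assumption holds.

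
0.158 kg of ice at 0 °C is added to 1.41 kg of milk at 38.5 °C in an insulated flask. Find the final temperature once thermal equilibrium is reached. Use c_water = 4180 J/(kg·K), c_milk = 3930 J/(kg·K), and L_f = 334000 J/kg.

T_f ≈ 25.9 °C

Energy balance with sensible and latent terms:
melt ice: 0.158×334000 = 52772
  warm the meltwater: 660.44 T
  milk: 5541.3(T − 38.5)
6201.7 T = 213340 − 52772 = 160568
T ≈ 25.89 °C (positive, so assuming full melt was valid).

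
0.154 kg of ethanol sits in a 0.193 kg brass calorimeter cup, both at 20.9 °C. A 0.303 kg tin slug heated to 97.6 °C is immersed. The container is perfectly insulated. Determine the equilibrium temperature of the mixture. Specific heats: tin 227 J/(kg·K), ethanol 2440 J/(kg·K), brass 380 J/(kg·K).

With ΣQ=0 the equilibrium temperature is the m·c-weighted mean:
T_f = (68.78*97.6 + 375.76*20.9 + 73.34*20.9) / (68.78 + 375.76 + 73.34)
    = 16099 / 517.88 ≈ 31.09 °C

T_f ≈ 31.1 °C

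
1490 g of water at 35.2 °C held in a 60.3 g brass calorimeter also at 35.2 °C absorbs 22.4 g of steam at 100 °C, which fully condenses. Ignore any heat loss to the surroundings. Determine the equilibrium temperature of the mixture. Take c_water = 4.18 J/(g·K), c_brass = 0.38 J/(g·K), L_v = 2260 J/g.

T_f ≈ 44.1 °C

Energy conservation, ΣQ = 0:
latent heat released on condensation: 22.4×2260 = 50624
  condensate cools 100→T: 22.4×4.18×(T − 100) = 93.63(T − 100)
  original water: 6228.2(T − 35.2)
  cup: 22.91(T − 35.2)
6344.7 T = 50624 + 9363.2 + 220039 = 280026
T ≈ 44.14 °C (< 100 °C, so full condensation is consistent).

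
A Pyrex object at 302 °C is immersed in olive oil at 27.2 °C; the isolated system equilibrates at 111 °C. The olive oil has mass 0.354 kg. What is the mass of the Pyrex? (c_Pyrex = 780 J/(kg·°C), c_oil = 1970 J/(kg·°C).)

m ≈ 0.392 kg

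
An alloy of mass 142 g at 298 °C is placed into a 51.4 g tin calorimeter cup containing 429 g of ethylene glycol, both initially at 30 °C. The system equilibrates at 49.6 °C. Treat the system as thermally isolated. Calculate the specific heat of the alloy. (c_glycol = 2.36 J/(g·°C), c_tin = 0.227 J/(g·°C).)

c ≈ 0.569 J/(g·°C)

Setting the total heat transfer to zero:
142·c·(49.6 − 298) + 429·2.36·(49.6 − 30) + 51.4·0.227·(49.6 − 30) = 0
-35273 c = -20073
c = -20073/-35273 ≈ 0.5691 J/(g·°C)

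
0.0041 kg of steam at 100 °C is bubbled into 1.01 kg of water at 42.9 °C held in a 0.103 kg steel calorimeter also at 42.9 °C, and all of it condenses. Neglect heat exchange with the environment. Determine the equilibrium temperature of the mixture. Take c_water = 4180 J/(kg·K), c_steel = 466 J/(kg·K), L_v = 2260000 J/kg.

T_f ≈ 45.3 °C

Energy conservation, ΣQ = 0:
condense steam: −0.0041×2260000 = −9266
  condensate cools 100→T: 0.0041×4180×(T − 100) = 17.14(T − 100)
  water warms: 1.01×4180×(T − 42.9) = 4221.8(T − 42.9)
  cup: 48(T − 42.9)
4286.9 T = 9266 + 1713.8 + 183174 = 194154
T ≈ 45.29 °C, under the boiling point, so the assumption holds.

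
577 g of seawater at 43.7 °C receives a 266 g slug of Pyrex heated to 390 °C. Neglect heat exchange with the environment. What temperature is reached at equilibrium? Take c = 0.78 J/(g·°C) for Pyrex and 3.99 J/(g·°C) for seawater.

T_f ≈ 72.3 °C

Net heat exchanged in the isolated system is zero:
266×0.78×(T − 390) + 577×3.99×(T − 43.7) = 0
207.48(T − 390) + 2302.2(T − 43.7) = 0
(207.48 + 2302.2) T = 207.48×390 + 2302.2×43.7
T ≈ 72.33 °C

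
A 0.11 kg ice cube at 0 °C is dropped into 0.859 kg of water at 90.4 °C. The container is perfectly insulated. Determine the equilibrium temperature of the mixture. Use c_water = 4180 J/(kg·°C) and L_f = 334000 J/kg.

Conservation of energy gives ΣQ = 0:
fusion: m_ice L_f = 0.11×334000 = 36740; meltwater 0→T: 0.11×4180×T = 459.8 T; water cools: 0.859×4180×(T − 90.4) = 3590.6(T − 90.4)
4050.4 T = 324592 − 36740 = 287852
T ≈ 71.07 °C — above 0 °C, consistent with complete melting.

T_f ≈ 71.1 °C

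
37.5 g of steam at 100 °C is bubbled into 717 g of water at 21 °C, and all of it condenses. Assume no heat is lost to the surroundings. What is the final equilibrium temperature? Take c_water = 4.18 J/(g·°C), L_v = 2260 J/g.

T_f ≈ 51.8 °C

Let T be the final temperature. ΣQ_i = 0:
condense steam: −37.5×2260 = −84750
  condensed water 100 °C→T: 156.75(T − 100)
  water warms: 717×4.18×(T − 21) = 2997.1(T − 21)
3153.8 T = 84750 + 15675 + 62938 = 163363
T ≈ 51.80 °C (< 100 °C, so full condensation is consistent).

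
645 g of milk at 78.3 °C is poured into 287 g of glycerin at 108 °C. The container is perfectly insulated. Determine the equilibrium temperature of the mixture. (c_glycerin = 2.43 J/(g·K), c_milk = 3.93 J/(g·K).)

Setting the total heat transfer to zero:
287·2.43·(T − 108) + 645·3.93·(T − 78.3) = 0
697.41(T − 108) + 2534.8(T − 78.3) = 0
3232.3 T = 273799
T ≈ 84.71 °C

T_f ≈ 84.7 °C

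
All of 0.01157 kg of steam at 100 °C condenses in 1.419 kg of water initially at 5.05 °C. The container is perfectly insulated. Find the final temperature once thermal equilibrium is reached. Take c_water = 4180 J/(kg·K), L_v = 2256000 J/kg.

T_f ≈ 10.2 °C

Conservation of energy gives ΣQ = 0:
condense steam: −0.01157·2256000 = −26102; condensed water 100 °C→T: 48.36(T − 100); water warms: 1.419·4180·(T − 5.05) = 5931.4(T − 5.05)
5979.8 T = 26102 + 4836.3 + 29954 = 60892
T ≈ 10.18 °C (< 100 °C, so full condensation is consistent).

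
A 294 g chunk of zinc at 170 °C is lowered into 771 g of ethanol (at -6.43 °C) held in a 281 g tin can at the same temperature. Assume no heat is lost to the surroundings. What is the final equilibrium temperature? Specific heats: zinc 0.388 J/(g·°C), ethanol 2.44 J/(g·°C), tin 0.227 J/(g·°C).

Net heat exchanged in the isolated system is zero:
294×0.388×(T − 170) + 771×2.44×(T − (-6.43)) + 281×0.227×(T − (-6.43)) = 0
114.07(T − 170) + 1881.2(T − (-6.43)) + 63.79(T − (-6.43)) = 0
2059.1 T = 6885.7
T = 6885.7/2059.1 ≈ 3.34 °C

T_f ≈ 3.3 °C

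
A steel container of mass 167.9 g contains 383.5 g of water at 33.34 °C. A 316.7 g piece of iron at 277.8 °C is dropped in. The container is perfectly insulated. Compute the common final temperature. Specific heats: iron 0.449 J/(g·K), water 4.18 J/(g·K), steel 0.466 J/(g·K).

T_f ≈ 52.4 °C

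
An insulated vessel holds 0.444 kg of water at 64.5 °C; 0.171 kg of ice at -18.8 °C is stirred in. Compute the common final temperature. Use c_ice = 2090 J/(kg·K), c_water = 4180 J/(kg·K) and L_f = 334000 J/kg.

Setting the total heat transfer to zero:
warm ice to 0 °C: 0.171·2090·(0 − (-18.8)) = 6718.9; fusion: m_ice L_f = 0.171·334000 = 57114; meltwater 0→T: 0.171·4180·T = 714.78 T; water: 1855.9(T − 64.5)
2570.7 T = 119707 − 63833 = 55874
T ≈ 21.73 °C (positive, so assuming full melt was valid).

T_f ≈ 21.7 °C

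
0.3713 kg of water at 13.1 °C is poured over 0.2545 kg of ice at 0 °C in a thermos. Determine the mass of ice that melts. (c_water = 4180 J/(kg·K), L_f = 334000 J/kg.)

m_melted ≈ 0.0609 kg

Water can give up m c ΔT = 0.3713·4180·13.1 = 20332 J before reaching 0 °C.
Fully melting the ice requires m_ice L_f = 0.2545·334000 = 85003 J.
Since 20332 < 85003 J, not all the ice melts; equilibrium is at 0 °C.
Mass melted = 20332/334000 ≈ 0.06087 kg.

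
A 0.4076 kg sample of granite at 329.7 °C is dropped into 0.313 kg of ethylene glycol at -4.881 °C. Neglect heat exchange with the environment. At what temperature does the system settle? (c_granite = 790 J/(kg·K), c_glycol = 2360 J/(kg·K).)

T_f ≈ 96.7 °C

With ΣQ=0 the equilibrium temperature is the m·c-weighted mean:
T_f = (322*329.7 + 738.68*(-4.881)) / (322 + 738.68)
    = 102559 / 1060.7 ≈ 96.69 °C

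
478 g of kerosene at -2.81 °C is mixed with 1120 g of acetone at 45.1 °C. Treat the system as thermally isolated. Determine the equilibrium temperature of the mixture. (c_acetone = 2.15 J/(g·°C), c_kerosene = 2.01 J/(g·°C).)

T_f ≈ 31.4 °C

Taking heat into each body as positive, Σ m c ΔT = 0:
1120*2.15*(T − 45.1) + 478*2.01*(T − (-2.81)) = 0
2408(T − 45.1) + 960.78(T − (-2.81)) = 0
(2408 + 960.78) T = 2408*45.1 + 960.78*(-2.81)
T = 105901/3368.8 ≈ 31.44 °C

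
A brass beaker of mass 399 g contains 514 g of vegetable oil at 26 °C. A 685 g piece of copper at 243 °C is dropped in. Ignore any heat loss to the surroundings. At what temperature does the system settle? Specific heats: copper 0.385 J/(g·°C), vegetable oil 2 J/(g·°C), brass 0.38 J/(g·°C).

T_f ≈ 65.6 °C

With ΣQ=0 the equilibrium temperature is the m·c-weighted mean:
T_f = (263.73*243 + 1028*26 + 151.62*26) / (263.73 + 1028 + 151.62)
    = 94755 / 1443.3 ≈ 65.65 °C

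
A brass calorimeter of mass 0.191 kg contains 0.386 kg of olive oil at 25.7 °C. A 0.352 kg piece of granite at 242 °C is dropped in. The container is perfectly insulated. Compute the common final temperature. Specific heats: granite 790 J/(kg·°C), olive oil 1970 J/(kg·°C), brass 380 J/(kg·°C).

T_f = Σ m_i c_i T_i / Σ m_i c_i:
T_f = (278.08×242 + 760.42×25.7 + 72.58×25.7) / (278.08 + 760.42 + 72.58)
    = 88703 / 1111.1 ≈ 79.84 °C

T_f ≈ 79.8 °C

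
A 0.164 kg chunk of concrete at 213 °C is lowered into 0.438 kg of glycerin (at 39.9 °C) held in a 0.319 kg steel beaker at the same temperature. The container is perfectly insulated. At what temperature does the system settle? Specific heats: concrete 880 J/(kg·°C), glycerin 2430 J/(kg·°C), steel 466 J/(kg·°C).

Heat gained plus heat lost sum to zero:
0.164*880*(T − 213) + 0.438*2430*(T − 39.9) + 0.319*466*(T − 39.9) = 0
144.32(T − 213) + 1064.3(T − 39.9) + 148.65(T − 39.9) = 0
1357.3 T = 79139
T = 79139/1357.3 ≈ 58.31 °C

T_f ≈ 58.3 °C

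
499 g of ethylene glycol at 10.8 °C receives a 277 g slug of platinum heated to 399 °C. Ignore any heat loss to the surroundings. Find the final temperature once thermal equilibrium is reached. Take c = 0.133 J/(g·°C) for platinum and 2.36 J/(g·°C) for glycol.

T_f ≈ 22.6 °C

T_f = Σ m_i c_i T_i / Σ m_i c_i:
T_f = (36.84*399 + 1177.6*10.8) / (36.84 + 1177.6)
    = 27418 / 1214.5 ≈ 22.58 °C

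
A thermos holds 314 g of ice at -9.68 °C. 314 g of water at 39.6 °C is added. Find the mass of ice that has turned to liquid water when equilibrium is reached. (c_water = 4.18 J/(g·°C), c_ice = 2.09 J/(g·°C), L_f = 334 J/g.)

Cooling the water to 0 °C releases 314·4.18·39.6 = 51976 J.
Of that, 314·2.09·9.68 = 6352.6 J goes to bring the ice to 0 °C, leaving 45623 J.
To melt every bit of ice: 314·334 = 104876 J.
45623 J < 104876 J, so only part of the ice melts and the system sits at 0 °C.
Mass melted = 45623/334 ≈ 136.6 g.

m_melted ≈ 137 g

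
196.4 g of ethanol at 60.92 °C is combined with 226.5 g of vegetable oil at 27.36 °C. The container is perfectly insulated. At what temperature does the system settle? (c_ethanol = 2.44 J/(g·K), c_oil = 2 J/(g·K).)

Net heat exchanged in the isolated system is zero:
196.4·2.44·(T − 60.92) + 226.5·2·(T − 27.36) = 0
479.22(T − 60.92) + 453(T − 27.36) = 0
932.22 T = 41588
T = 41588/932.22 ≈ 44.61 °C

T_f ≈ 44.6 °C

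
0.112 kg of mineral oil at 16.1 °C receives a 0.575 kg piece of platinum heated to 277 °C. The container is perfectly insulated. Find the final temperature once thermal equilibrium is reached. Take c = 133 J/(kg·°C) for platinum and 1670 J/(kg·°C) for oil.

T_f ≈ 91.8 °C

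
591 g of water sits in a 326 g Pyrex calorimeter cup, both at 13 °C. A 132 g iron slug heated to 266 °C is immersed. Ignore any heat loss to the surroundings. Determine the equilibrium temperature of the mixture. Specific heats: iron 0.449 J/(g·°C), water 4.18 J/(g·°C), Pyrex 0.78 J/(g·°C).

T_f ≈ 18.4 °C

Taking heat into each body as positive, Σ m c ΔT = 0:
132×0.449×(T − 266) + 591×4.18×(T − 13) + 326×0.78×(T − 13) = 0
59.27(T − 266) + 2470.4(T − 13) + 254.28(T − 13) = 0
2783.9 T = 51186
T = 51186/2783.9 ≈ 18.39 °C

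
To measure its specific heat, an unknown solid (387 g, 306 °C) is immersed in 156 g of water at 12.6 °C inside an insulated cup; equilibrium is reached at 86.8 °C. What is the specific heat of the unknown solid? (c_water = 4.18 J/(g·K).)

Conservation of energy gives ΣQ = 0:
387×c×(86.8 − 306) + 156×4.18×(86.8 − 12.6) = 0
-84830 c = -48384
c = -48384/-84830 ≈ 0.5704 J/(g·K)

c ≈ 0.57 J/(g·K)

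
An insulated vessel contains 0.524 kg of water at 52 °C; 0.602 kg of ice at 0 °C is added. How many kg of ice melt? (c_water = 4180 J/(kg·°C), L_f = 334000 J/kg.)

Heat available from the water dropping to 0 °C: 0.524·4180·52 = 113897 J.
Fully melting the ice requires m_ice L_f = 0.602·334000 = 201068 J.
113897 J < 201068 J, so only part of the ice melts and the system sits at 0 °C.
Mass melted = 113897/334000 ≈ 0.341 kg.

m_melted ≈ 0.341 kg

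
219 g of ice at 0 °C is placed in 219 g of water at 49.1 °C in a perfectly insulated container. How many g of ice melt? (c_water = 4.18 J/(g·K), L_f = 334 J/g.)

Water can give up m c ΔT = 219·4.18·49.1 = 44947 J before reaching 0 °C.
To melt every bit of ice: 219·334 = 73146 J.
44947 J < 73146 J, so only part of the ice melts and the system sits at 0 °C.
Mass melted = 44947/334 ≈ 134.6 g.

m_melted ≈ 135 g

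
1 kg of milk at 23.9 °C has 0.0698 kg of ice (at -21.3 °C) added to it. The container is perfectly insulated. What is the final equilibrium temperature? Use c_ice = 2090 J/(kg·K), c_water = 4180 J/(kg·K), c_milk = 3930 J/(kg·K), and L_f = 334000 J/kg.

T_f ≈ 16.0 °C

Taking heat into each body as positive, Σ m c ΔT = 0:
ice -21.3→0 °C: 0.0698·2090·21.3 = 3107.3; melt ice: 0.0698·334000 = 23313; warm the meltwater: 291.76 T; milk cools: 1·3930·(T − 23.9) = 3930(T − 23.9)
4221.8 T = 93927 − 26420 = 67507
T ≈ 15.99 °C — above 0 °C, consistent with complete melting.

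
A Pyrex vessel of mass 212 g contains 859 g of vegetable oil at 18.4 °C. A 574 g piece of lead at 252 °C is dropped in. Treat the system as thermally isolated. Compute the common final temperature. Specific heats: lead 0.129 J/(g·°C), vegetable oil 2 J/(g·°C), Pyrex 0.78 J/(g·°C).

T_f = Σ m_i c_i T_i / Σ m_i c_i:
T_f = (74.05×252 + 1718×18.4 + 165.36×18.4) / (74.05 + 1718 + 165.36)
    = 53313 / 1957.4 ≈ 27.24 °C

T_f ≈ 27.2 °C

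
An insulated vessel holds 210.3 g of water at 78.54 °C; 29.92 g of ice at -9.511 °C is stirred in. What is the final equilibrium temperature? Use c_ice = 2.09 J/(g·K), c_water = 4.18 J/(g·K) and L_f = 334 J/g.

T_f ≈ 58.2 °C

Conservation of energy gives ΣQ = 0:
warm ice to 0 °C: 29.92·2.09·(0 − (-9.511)) = 594.75; melt ice: 29.92·334 = 9993.3; meltwater 0→T: 29.92·4.18·T = 125.07 T; water cools: 210.3·4.18·(T − 78.54) = 879.05(T − 78.54)
1004.1 T = 69041 − 10588 = 58453
T ≈ 58.21 °C — above 0 °C, consistent with complete melting.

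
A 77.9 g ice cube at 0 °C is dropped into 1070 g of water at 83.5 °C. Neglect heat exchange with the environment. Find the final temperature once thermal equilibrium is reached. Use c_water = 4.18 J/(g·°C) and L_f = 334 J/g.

Sum of m c ΔT and latent-heat terms is zero:
melt ice: 77.9·334 = 26019; warm the meltwater: 325.62 T; water cools: 1070·4.18·(T − 83.5) = 4472.6(T − 83.5)
4798.2 T = 373462 − 26019 = 347444
T ≈ 72.41 °C. Since T > 0 °C, the all-ice-melts assumption holds.

T_f ≈ 72.4 °C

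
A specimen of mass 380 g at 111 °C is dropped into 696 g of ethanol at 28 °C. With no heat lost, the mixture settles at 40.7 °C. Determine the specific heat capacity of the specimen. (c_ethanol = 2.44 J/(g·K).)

c ≈ 0.807 J/(g·K)

Taking heat into each body as positive, Σ m c ΔT = 0:
380·c·(40.7 − 111) + 696·2.44·(40.7 − 28) = 0
-26714 c = -21568
c = -21568/-26714 ≈ 0.8074 J/(g·K)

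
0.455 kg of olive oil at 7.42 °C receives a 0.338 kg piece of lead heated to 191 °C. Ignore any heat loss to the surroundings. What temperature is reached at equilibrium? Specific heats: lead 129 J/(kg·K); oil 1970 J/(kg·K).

T_f ≈ 15.9 °C

T_f is the heat-capacity-weighted average of the initial temperatures:
T_f = (43.6*191 + 896.35*7.42) / (43.6 + 896.35)
    = 14979 / 939.95 ≈ 15.94 °C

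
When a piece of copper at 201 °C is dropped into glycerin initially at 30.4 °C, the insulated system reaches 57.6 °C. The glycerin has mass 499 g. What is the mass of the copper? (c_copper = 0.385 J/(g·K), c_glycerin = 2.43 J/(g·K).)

m ≈ 597 g

|Q_copper| = |Q_glycerin|:
m·0.385·(201 − 57.6) = 499·2.43·(57.6 − 30.4)
55.21 m = 32982  ⇒  m ≈ 597.4 g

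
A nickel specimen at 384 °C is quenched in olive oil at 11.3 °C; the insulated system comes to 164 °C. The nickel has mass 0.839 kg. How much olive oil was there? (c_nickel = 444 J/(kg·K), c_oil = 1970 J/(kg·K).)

|Q_nickel| = |Q_oil|:
0.839×444×(384 − 164) = m×1970×(164 − 11.3)
300819 m = 81954  ⇒  m ≈ 0.2724 kg

m ≈ 0.272 kg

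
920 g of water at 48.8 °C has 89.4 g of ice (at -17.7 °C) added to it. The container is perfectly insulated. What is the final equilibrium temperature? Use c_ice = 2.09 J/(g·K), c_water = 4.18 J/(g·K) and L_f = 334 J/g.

T_f ≈ 36.6 °C

Sum of m c ΔT and latent-heat terms is zero:
warm ice to 0 °C: 89.4×2.09×(0 − (-17.7)) = 3307.2; fusion: m_ice L_f = 89.4×334 = 29860; warm the meltwater: 373.69 T; water cools: 920×4.18×(T − 48.8) = 3845.6(T − 48.8)
4219.3 T = 187665 − 33167 = 154499
T ≈ 36.62 °C (positive, so assuming full melt was valid).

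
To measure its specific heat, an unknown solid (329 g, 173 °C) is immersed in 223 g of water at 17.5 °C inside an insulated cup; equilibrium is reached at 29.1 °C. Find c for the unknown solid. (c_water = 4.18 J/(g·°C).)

Heat lost by the unknown solid = heat gained by the water:
329·c·(173 − 29.1) = 223·4.18·(29.1 − 17.5)
47343 c = 10813  ⇒  c ≈ 0.2284 J/(g·°C)

c ≈ 0.228 J/(g·°C)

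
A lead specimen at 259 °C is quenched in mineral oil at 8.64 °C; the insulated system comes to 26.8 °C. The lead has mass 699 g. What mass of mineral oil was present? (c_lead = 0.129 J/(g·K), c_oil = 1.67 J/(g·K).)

m ≈ 690 g

Let T be the final temperature. ΣQ_i = 0:
699·0.129·(26.8 − 259) + m·1.67·(26.8 − 8.64) = 0
30.33 m = 20938
m = 20938/30.33 ≈ 690.4 g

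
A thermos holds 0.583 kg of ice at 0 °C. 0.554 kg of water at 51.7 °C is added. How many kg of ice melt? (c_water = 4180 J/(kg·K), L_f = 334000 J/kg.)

m_melted ≈ 0.358 kg

Heat available from the water dropping to 0 °C: 0.554·4180·51.7 = 119723 J.
Fully melting the ice requires m_ice L_f = 0.583·334000 = 194722 J.
Since 119723 < 194722 J, not all the ice melts; equilibrium is at 0 °C.
m_melt = 119723 / L_f = 0.3585 kg.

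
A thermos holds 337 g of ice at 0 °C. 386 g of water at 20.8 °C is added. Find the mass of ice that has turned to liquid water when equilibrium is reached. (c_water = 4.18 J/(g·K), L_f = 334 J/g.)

m_melted ≈ 100 g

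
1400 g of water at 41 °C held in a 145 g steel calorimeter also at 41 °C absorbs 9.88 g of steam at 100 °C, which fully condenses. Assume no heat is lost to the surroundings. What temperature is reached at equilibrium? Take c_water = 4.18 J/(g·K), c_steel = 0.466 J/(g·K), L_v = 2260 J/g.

Let T be the final temperature. ΣQ_i = 0:
condense steam: −9.88·2260 = −22329; condensate cools 100→T: 9.88·4.18·(T − 100) = 41.3(T − 100); original water: 5852(T − 41); cup: 67.57(T − 41)
5960.9 T = 22329 + 4129.8 + 242702 = 269161
T ≈ 45.15 °C — below 100 °C, confirming all the steam condensed.

T_f ≈ 45.2 °C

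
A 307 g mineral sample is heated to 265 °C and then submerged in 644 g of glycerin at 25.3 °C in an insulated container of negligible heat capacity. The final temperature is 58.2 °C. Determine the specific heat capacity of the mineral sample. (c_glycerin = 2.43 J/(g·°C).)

Net heat exchanged in the isolated system is zero:
307·c·(58.2 − 265) + 644·2.43·(58.2 − 25.3) = 0
-63488 c = -51486
c = -51486/-63488 ≈ 0.811 J/(g·°C)

c ≈ 0.811 J/(g·°C)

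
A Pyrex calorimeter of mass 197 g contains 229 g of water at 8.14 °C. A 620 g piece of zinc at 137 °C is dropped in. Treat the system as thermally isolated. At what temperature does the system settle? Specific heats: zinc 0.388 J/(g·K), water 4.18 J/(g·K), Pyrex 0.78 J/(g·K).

T_f ≈ 31.1 °C

With ΣQ=0 the equilibrium temperature is the m·c-weighted mean:
T_f = (240.56*137 + 957.22*8.14 + 153.66*8.14) / (240.56 + 957.22 + 153.66)
    = 41999 / 1351.4 ≈ 31.08 °C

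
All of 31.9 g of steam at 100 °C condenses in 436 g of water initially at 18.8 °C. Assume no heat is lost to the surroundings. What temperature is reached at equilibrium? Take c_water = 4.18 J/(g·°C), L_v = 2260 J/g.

T_f ≈ 61.2 °C

Net heat exchanged in the isolated system is zero:
latent heat released on condensation: 31.9·2260 = 72094
  condensed water 100 °C→T: 133.34(T − 100)
  original water: 1822.5(T − 18.8)
1955.8 T = 72094 + 13334 + 34263 = 119691
T ≈ 61.20 °C (< 100 °C, so full condensation is consistent).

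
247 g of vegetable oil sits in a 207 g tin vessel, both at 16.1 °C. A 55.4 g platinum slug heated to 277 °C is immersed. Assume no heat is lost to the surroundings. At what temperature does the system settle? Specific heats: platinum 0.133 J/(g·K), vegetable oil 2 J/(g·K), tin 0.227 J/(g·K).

T_f ≈ 19.6 °C

Taking heat into each body as positive, Σ m c ΔT = 0:
55.4*0.133*(T − 277) + 247*2*(T − 16.1) + 207*0.227*(T − 16.1) = 0
7.368(T − 277) + 494(T − 16.1) + 46.99(T − 16.1) = 0
(7.368 + 494 + 46.99) T = 7.368*277 + 494*16.1 + 46.99*16.1
T = 10751/548.36 ≈ 19.61 °C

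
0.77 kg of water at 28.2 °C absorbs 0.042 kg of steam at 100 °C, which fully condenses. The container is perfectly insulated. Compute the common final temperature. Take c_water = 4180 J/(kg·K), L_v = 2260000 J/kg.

T_f ≈ 59.9 °C

Sum of m c ΔT and latent-heat terms is zero:
condense steam: −0.042·2260000 = −94920
  condensate cools 100→T: 0.042·4180·(T − 100) = 175.56(T − 100)
  original water: 3218.6(T − 28.2)
3394.2 T = 94920 + 17556 + 90765 = 203241
T ≈ 59.88 °C, under the boiling point, so the assumption holds.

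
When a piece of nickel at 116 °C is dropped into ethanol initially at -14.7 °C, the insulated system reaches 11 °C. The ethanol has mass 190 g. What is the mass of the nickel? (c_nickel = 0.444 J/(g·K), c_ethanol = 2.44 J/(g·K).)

Heat lost by the nickel = heat gained by the ethanol:
m×0.444×(116 − 11) = 190×2.44×(11 − (-14.7))
46.62 m = 11915  ⇒  m ≈ 255.6 g

m ≈ 256 g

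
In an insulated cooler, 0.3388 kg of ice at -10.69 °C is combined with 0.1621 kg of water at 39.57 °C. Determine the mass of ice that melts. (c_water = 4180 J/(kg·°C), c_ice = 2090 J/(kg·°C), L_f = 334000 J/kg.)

m_melted ≈ 0.0576 kg

Water can give up m c ΔT = 0.1621·4180·39.57 = 26812 J before reaching 0 °C.
Warming the ice to 0 °C takes 0.3388·2090·10.69 = 7569.5 J, leaving 19242 J for melting.
Melting all 0.3388 kg of ice would need 0.3388·334000 = 113159 J.
That's not enough to melt it all — equilibrium is at 0 °C with ice remaining.
m_melt = 19242 / L_f = 0.05761 kg.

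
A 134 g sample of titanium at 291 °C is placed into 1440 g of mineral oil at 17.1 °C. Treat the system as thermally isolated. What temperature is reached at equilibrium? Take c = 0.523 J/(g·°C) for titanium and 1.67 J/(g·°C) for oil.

With ΣQ=0 the equilibrium temperature is the m·c-weighted mean:
T_f = (70.08×291 + 2404.8×17.1) / (70.08 + 2404.8)
    = 61516 / 2474.9 ≈ 24.86 °C

T_f ≈ 24.9 °C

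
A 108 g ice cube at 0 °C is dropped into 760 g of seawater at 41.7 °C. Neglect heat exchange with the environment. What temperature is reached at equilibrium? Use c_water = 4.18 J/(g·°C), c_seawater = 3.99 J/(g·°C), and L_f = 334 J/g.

Setting the total heat transfer to zero:
latent heat to melt: 108·334 = 36072
  warm the meltwater: 451.44 T
  seawater: 3032.4(T − 41.7)
3483.8 T = 126451 − 36072 = 90379
T ≈ 25.94 °C (positive, so assuming full melt was valid).

T_f ≈ 25.9 °C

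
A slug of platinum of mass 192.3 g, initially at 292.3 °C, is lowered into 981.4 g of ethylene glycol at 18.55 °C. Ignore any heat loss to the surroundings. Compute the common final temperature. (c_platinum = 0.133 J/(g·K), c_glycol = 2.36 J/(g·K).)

Taking heat into each body as positive, Σ m c ΔT = 0:
192.3·0.133·(T − 292.3) + 981.4·2.36·(T − 18.55) = 0
25.58(T − 292.3) + 2316.1(T − 18.55) = 0
(25.58 + 2316.1) T = 25.58·292.3 + 2316.1·18.55
T = 50440 / 2341.7 = 21.5 °C

T_f ≈ 21.5 °C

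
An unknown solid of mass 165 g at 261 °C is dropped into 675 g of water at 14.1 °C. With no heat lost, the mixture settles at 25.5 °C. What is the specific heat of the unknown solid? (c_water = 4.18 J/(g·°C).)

c ≈ 0.828 J/(g·°C)

m_s c (T_s − T_f) = m_water c_water (T_f − T_0):
165·c·(261 − 25.5) = 675·4.18·(25.5 − 14.1)
38858 c = 32165  ⇒  c ≈ 0.8278 J/(g·°C)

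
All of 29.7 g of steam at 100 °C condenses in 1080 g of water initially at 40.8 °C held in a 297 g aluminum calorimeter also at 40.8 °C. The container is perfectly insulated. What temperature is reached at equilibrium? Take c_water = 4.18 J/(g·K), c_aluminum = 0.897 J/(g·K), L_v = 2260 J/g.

Conservation of energy gives ΣQ = 0:
condense steam: −29.7×2260 = −67122
  condensed water 100 °C→T: 124.15(T − 100)
  water warms: 1080×4.18×(T − 40.8) = 4514.4(T − 40.8)
  cup: 266.41(T − 40.8)
4905 T = 67122 + 12415 + 195057 = 274594
T ≈ 55.98 °C (< 100 °C, so full condensation is consistent).

T_f ≈ 56.0 °C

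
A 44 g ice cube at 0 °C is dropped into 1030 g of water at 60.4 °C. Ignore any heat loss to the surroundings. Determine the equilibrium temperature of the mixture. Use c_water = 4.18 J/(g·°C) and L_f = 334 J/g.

T_f ≈ 54.7 °C

Net heat exchanged in the isolated system is zero:
melt ice: 44×334 = 14696
  meltwater 0→T: 44×4.18×T = 183.92 T
  water: 4305.4(T − 60.4)
4489.3 T = 260046 − 14696 = 245350
T ≈ 54.65 °C (positive, so assuming full melt was valid).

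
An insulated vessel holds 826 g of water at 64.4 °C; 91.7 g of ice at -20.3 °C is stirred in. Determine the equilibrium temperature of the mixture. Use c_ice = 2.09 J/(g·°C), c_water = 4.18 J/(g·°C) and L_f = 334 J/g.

T_f ≈ 49.0 °C

Sum of m c ΔT and latent-heat terms is zero:
ice -20.3→0 °C: 91.7·2.09·20.3 = 3890.6
  melt ice: 91.7·334 = 30628
  warm the meltwater: 383.31 T
  water: 3452.7(T − 64.4)
3836 T = 222353 − 34518 = 187834
T ≈ 48.97 °C. Since T > 0 °C, the all-ice-melts assumption holds.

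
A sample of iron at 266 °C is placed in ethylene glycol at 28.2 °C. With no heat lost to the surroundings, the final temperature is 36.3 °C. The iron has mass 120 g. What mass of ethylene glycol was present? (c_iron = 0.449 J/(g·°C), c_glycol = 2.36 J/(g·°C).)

Net heat exchanged in the isolated system is zero:
120×0.449×(36.3 − 266) + m×2.36×(36.3 − 28.2) = 0
19.12 m = 12376
m = 12376/19.12 ≈ 647.4 g

m ≈ 647 g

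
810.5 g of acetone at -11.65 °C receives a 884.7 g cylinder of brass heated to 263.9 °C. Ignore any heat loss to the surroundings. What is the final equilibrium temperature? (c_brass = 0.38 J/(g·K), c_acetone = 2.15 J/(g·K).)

T_f ≈ 32.9 °C

Taking heat into each body as positive, Σ m c ΔT = 0:
884.7·0.38·(T − 263.9) + 810.5·2.15·(T − (-11.65)) = 0
336.19(T − 263.9) + 1742.6(T − (-11.65)) = 0
2078.8 T = 68418
T = 68418 / 2078.8 = 32.9 °C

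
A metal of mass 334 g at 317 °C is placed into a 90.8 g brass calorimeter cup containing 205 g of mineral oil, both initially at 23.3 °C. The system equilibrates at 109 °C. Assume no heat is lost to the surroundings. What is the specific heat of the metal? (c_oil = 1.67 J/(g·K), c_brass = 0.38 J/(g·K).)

c ≈ 0.465 J/(g·K)

Taking heat into each body as positive, Σ m c ΔT = 0:
334·c·(109 − 317) + 205·1.67·(109 − 23.3) + 90.8·0.38·(109 − 23.3) = 0
-69472 c = -32296
c = -32296/-69472 ≈ 0.4649 J/(g·K)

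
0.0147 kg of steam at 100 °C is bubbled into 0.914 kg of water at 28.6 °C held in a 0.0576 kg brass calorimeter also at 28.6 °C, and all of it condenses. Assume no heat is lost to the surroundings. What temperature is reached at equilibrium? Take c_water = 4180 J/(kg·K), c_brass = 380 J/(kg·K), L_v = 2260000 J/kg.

T_f ≈ 38.2 °C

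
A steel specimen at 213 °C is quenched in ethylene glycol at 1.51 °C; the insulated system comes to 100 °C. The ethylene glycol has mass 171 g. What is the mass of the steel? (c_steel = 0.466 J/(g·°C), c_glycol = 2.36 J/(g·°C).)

m ≈ 755 g

|Q_steel| = |Q_glycol|:
m·0.466·(213 − 100) = 171·2.36·(100 − 1.51)
52.66 m = 39747  ⇒  m ≈ 754.8 g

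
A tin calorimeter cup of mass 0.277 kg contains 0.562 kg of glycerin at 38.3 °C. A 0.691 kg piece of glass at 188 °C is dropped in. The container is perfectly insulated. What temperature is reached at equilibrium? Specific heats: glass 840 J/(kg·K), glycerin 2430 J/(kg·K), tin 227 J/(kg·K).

Let T be the final temperature. ΣQ_i = 0:
0.691×840×(T − 188) + 0.562×2430×(T − 38.3) + 0.277×227×(T − 38.3) = 0
(580.44 + 1365.7 + 62.88) T = 580.44×188 + 1365.7×38.3 + 62.88×38.3
T ≈ 81.55 °C

T_f ≈ 81.6 °C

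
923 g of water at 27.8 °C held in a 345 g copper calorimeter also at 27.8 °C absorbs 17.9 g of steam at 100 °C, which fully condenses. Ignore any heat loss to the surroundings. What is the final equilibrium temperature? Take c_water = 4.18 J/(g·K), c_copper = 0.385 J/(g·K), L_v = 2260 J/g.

Net heat exchanged in the isolated system is zero:
latent heat released on condensation: 17.9·2260 = 40454
  condensate cools 100→T: 17.9·4.18·(T − 100) = 74.82(T − 100)
  water warms: 923·4.18·(T − 27.8) = 3858.1(T − 27.8)
  cup: 132.83(T − 27.8)
4065.8 T = 40454 + 7482.2 + 110949 = 158885
T ≈ 39.08 °C — below 100 °C, confirming all the steam condensed.

T_f ≈ 39.1 °C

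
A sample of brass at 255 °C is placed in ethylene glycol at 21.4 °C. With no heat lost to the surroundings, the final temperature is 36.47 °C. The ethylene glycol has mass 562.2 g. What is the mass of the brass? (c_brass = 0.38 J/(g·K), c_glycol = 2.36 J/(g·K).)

Energy conservation, ΣQ = 0:
m·0.38·(36.47 − 255) + 562.2·2.36·(36.47 − 21.4) = 0
-83.04 m = -19995
m = -19995/-83.04 ≈ 240.8 g

m ≈ 241 g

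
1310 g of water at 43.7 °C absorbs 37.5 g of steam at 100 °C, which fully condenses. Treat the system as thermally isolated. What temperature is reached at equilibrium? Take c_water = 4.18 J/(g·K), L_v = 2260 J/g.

T_f ≈ 60.3 °C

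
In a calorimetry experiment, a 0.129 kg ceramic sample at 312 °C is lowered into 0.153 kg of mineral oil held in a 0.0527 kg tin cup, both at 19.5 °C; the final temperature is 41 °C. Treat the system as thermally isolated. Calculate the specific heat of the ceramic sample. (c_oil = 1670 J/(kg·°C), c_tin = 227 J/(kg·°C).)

Let T be the final temperature. ΣQ_i = 0:
0.129·c·(41 − 312) + 0.153·1670·(41 − 19.5) + 0.0527·227·(41 − 19.5) = 0
-34.96 c = -5750.7
c = -5750.7/-34.96 ≈ 164.5 J/(kg·°C)

c ≈ 164 J/(kg·°C)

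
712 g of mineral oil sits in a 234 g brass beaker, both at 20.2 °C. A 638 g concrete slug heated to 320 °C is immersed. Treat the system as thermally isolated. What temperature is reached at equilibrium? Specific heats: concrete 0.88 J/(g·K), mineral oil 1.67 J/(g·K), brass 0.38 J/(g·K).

T_f = Σ m_i c_i T_i / Σ m_i c_i:
T_f = (561.44×320 + 1189×20.2 + 88.92×20.2) / (561.44 + 1189 + 88.92)
    = 205476 / 1839.4 ≈ 111.71 °C

T_f ≈ 111.7 °C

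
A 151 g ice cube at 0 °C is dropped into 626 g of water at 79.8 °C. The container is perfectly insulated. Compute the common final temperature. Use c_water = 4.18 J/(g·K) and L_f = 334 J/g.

T_f ≈ 48.8 °C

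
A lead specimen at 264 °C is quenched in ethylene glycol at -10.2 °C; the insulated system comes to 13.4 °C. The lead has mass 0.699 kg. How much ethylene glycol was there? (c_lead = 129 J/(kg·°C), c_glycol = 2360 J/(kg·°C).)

Heat lost by the lead = heat gained by the glycol:
0.699×129×(264 − 13.4) = m×2360×(13.4 − (-10.2))
55696 m = 22597  ⇒  m ≈ 0.4057 kg

m ≈ 0.406 kg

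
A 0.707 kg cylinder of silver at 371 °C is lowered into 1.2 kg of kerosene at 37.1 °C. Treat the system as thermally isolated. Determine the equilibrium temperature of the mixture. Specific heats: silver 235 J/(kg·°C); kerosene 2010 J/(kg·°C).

Taking heat into each body as positive, Σ m c ΔT = 0:
0.707·235·(T − 371) + 1.2·2010·(T − 37.1) = 0
166.14(T − 371) + 2412(T − 37.1) = 0
2578.1 T = 151125
T ≈ 58.62 °C

T_f ≈ 58.6 °C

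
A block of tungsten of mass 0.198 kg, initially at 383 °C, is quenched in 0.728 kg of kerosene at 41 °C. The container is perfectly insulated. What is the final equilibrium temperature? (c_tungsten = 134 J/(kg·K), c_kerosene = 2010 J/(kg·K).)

T_f ≈ 47.1 °C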